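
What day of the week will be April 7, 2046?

Saturday

January 1, 2046 is a Monday.
April 7 is day 97 of the year, i.e. 96 days after Jan 1.
96 mod 7 = 5, so advance 5 weekdays from Monday: Saturday.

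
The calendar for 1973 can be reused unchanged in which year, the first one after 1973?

1979

Two years share a calendar iff Jan 1 falls on the same weekday and both are leap or both are common. 1973: Jan 1 is Monday, common year.
1974: Jan 1 Tuesday, common
1975: Jan 1 Wednesday, common
1976: Jan 1 Thursday, leap
1977: Jan 1 Saturday, common
1978: Jan 1 Sunday, common
1979: Jan 1 Monday, common
1979 matches on both conditions.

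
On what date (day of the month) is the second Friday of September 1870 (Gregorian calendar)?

9

September 1, 1870 is a Thursday, so the first Friday is the 2nd.
The second Friday is 2 + 7 = 9.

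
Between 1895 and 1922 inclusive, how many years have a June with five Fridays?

8

June has 30 days; it has five Fridays when Friday falls among the first (month-length − 28) days — i.e. when June 1 is one of Friday/Thursday.
June 1 by year: 1895:Sat 1896:Mon 1897:Tue 1898:Wed 1899:Thu✓ 1900:Fri✓ 1901:Sat 1902:Sun 1903:Mon 1904:Wed 1905:Thu✓ 1906:Fri✓ 1907:Sat 1908:Mon 1909:Tue 1910:Wed 1911:Thu✓ 1912:Sat 1913:Sun 1914:Mon 1915:Tue 1916:Thu✓ 1917:Fri✓ 1918:Sat 1919:Sun 1920:Tue 1921:Wed 1922:Thu✓
Years with five Fridays: 1899, 1900, 1905, 1906, 1911, 1916, 1917, 1922 → 8.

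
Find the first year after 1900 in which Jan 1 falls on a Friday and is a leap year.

1904

Jan 1 advances by 2 weekdays after a leap year and by 1 after a common year.
1900: Jan 1 is Monday.
1901: Tuesday
1902: Wednesday
1903: Thursday
1904: Friday (leap)
1904 begins on a Friday and is a leap year.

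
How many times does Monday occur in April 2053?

4

April 2053 has 30 days and begins on Tuesday.
The first Monday is April 7.
Mondays fall on 7, 14, 21, 28 — that's 4.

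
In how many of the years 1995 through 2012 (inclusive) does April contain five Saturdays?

5

April has 30 days; it has five Saturdays when Saturday falls among the first (month-length − 28) days — i.e. when April 1 is one of Saturday/Friday.
April 1 by year: 1995:Sat✓ 1996:Mon 1997:Tue 1998:Wed 1999:Thu 2000:Sat✓ 2001:Sun 2002:Mon 2003:Tue 2004:Thu 2005:Fri✓ 2006:Sat✓ 2007:Sun 2008:Tue 2009:Wed 2010:Thu 2011:Fri✓ 2012:Sun
Years with five Saturdays: 1995, 2000, 2005, 2006, 2011 → 5.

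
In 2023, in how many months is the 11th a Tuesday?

2

Check the 11th of each month of 2023: Jan 11: Wed, Feb 11: Sat, Mar 11: Sat, Apr 11: Tue, May 11: Thu, Jun 11: Sun, Jul 11: Tue, Aug 11: Fri, Sep 11: Mon, Oct 11: Wed, Nov 11: Sat, Dec 11: Mon.
Tuesday occurs in April, July — 2 months.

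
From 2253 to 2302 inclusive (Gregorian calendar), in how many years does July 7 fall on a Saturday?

Track July 7's weekday year by year (advancing +1, or +2 across a Feb 29):
  2253: Thu  2254: Fri (+1)  2255: Sat (+1) ✓  2256: Mon (+2)  2257: Tue (+1)
  2258: Wed (+1)  2259: Thu (+1)  2260: Sat (+2) ✓  2261: Sun (+1)  2262: Mon (+1)
  2263: Tue (+1)  2264: Thu (+2)  2265: Fri (+1)  2266: Sat (+1) ✓  … (22 more years) …
  2289: Sun (+1)  2290: Mon (+1)  2291: Tue (+1)  2292: Thu (+2)  2293: Fri (+1)
  2294: Sat (+1) ✓  2295: Sun (+1)  2296: Tue (+2)  2297: Wed (+1)  2298: Thu (+1)
  2299: Fri (+1)  2300: Sat (+1) ✓  2301: Sun (+1)  2302: Mon (+1)
Saturday years: 2255, 2260, 2266, 2277, 2283, 2288, 2294, 2300 — 8 in total.

8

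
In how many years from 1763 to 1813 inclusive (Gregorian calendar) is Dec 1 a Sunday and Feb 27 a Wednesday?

Check each year's weekday for Dec 1 and Feb 27:
  1763: Thu/Sun  1764: Sat/Mon  1765: Sun/Wed ✓  1766: Mon/Thu  1767: Tue/Fri  1768: Thu/Sat  1769: Fri/Mon  1770: Sat/Tue  1771: Sun/Wed ✓  1772: Tue/Thu  1773: Wed/Sat  1774: Thu/Sun  1775: Fri/Mon  1776: Sun/Tue  …(23 more)…  1800: Mon/Thu  1801: Tue/Fri  1802: Wed/Sat  1803: Thu/Sun  1804: Sat/Mon  1805: Sun/Wed ✓  1806: Mon/Thu  1807: Tue/Fri  1808: Thu/Sat  1809: Fri/Mon  1810: Sat/Tue  1811: Sun/Wed ✓  1812: Tue/Thu  1813: Wed/Sat
Both conditions hold in: 1765, 1771, 1782, 1793, 1799, 1805, 1811 — 7.

7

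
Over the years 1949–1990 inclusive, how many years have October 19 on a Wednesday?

Track October 19's weekday year by year (advancing +1, or +2 across a Feb 29):
  1949: Wed ✓  1950: Thu (+1)  1951: Fri (+1)  1952: Sun (+2)  1953: Mon (+1)
  1954: Tue (+1)  1955: Wed (+1) ✓  1956: Fri (+2)  1957: Sat (+1)  1958: Sun (+1)
  1959: Mon (+1)  1960: Wed (+2) ✓  1961: Thu (+1)  1962: Fri (+1)  … (14 more years) …
  1977: Wed (+1) ✓  1978: Thu (+1)  1979: Fri (+1)  1980: Sun (+2)  1981: Mon (+1)
  1982: Tue (+1)  1983: Wed (+1) ✓  1984: Fri (+2)  1985: Sat (+1)  1986: Sun (+1)
  1987: Mon (+1)  1988: Wed (+2) ✓  1989: Thu (+1)  1990: Fri (+1)
Wednesday years: 1949, 1955, 1960, 1966, 1977, 1983, 1988 — 7 in total.

7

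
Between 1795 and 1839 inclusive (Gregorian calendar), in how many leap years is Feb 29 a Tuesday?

1

Leap years in 1795–1839: 10 of them.
Feb 29 weekday advances by 5 (mod 7) from one leap year to the next four years later (or differs when a century non-leap intervenes).
Leap-day weekdays: 1796:Mon 1804:Wed 1808:Mon 1812:Sat 1816:Thu 1820:Tue✓ 1824:Sun 1828:Fri 1832:Wed 1836:Mon
Tuesday: 1820 → 1.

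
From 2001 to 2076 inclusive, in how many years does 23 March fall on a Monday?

11

Track 23 March's weekday year by year (advancing +1, or +2 across a Feb 29):
  2001: Fri  2002: Sat (+1)  2003: Sun (+1)  2004: Tue (+2)  2005: Wed (+1)
  2006: Thu (+1)  2007: Fri (+1)  2008: Sun (+2)  2009: Mon (+1) ✓  2010: Tue (+1)
  2011: Wed (+1)  2012: Fri (+2)  2013: Sat (+1)  2014: Sun (+1)  … (48 more years) …
  2063: Fri (+1)  2064: Sun (+2)  2065: Mon (+1) ✓  2066: Tue (+1)  2067: Wed (+1)
  2068: Fri (+2)  2069: Sat (+1)  2070: Sun (+1)  2071: Mon (+1) ✓  2072: Wed (+2)
  2073: Thu (+1)  2074: Fri (+1)  2075: Sat (+1)  2076: Mon (+2) ✓
Monday years: 2009, 2015, 2020, 2026, 2037, 2043, 2048, 2054, 2065, 2071, 2076 — 11 in total.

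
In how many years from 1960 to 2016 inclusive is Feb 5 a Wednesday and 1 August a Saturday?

Check each year's weekday for Feb 5 and 1 August:
  1960: Fri/Mon  1961: Sun/Tue  1962: Mon/Wed  1963: Tue/Thu  1964: Wed/Sat ✓  1965: Fri/Sun  1966: Sat/Mon  1967: Sun/Tue  1968: Mon/Thu  1969: Wed/Fri  1970: Thu/Sat  1971: Fri/Sun  1972: Sat/Tue  1973: Mon/Wed  …(29 more)…  2003: Wed/Fri  2004: Thu/Sun  2005: Sat/Mon  2006: Sun/Tue  2007: Mon/Wed  2008: Tue/Fri  2009: Thu/Sat  2010: Fri/Sun  2011: Sat/Mon  2012: Sun/Wed  2013: Tue/Thu  2014: Wed/Fri  2015: Thu/Sat  2016: Fri/Mon
Both conditions hold in: 1964, 1992 — 2.

2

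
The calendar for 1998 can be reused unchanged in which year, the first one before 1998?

Two years share a calendar iff Jan 1 falls on the same weekday and both are leap or both are common. 1998: Jan 1 is Thursday, common year.
1997: Jan 1 Wednesday, common
1996: Jan 1 Monday, leap
1995: Jan 1 Sunday, common
1994: Jan 1 Saturday, common
1993: Jan 1 Friday, common
1992: Jan 1 Wednesday, leap
1991: Jan 1 Tuesday, common
1990: Jan 1 Monday, common
1989: Jan 1 Sunday, common
1988: Jan 1 Friday, leap
1987: Jan 1 Thursday, common
1987 matches on both conditions.

1987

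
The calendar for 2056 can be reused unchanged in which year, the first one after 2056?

Two years share a calendar iff Jan 1 falls on the same weekday and both are leap or both are common. 2056: Jan 1 is Saturday, leap year.
2057: Jan 1 Monday, common
2058: Jan 1 Tuesday, common
2059: Jan 1 Wednesday, common
2060: Jan 1 Thursday, leap
2061: Jan 1 Saturday, common
2062: Jan 1 Sunday, common
2063: Jan 1 Monday, common
2064: Jan 1 Tuesday, leap
2065: Jan 1 Thursday, common
2066: Jan 1 Friday, common
2067: Jan 1 Saturday, common
2068: Jan 1 Sunday, leap
2069: Jan 1 Tuesday, common
2070: Jan 1 Wednesday, common
2071: Jan 1 Thursday, common
2072: Jan 1 Friday, leap
2073: Jan 1 Sunday, common
2074: Jan 1 Monday, common
2075: Jan 1 Tuesday, common
2076: Jan 1 Wednesday, leap
2077: Jan 1 Friday, common
2078: Jan 1 Saturday, common
2079: Jan 1 Sunday, common
2080: Jan 1 Monday, leap
2081: Jan 1 Wednesday, common
2082: Jan 1 Thursday, common
2083: Jan 1 Friday, common
2084: Jan 1 Saturday, leap
2084 matches on both conditions.

2084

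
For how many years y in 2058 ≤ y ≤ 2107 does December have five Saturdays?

21

December has 31 days; it has five Saturdays when Saturday falls among the first (month-length − 28) days — i.e. when December 1 is one of Saturday/Friday/Thursday.
December 1 by year: 2058:Sun 2059:Mon 2060:Wed 2061:Thu✓ 2062:Fri✓ 2063:Sat✓ 2064:Mon 2065:Tue 2066:Wed 2067:Thu✓ 2068:Sat✓ 2069:Sun 2070:Mon 2071:Tue 2072:Thu✓ …(20 more)… 2093:Tue 2094:Wed 2095:Thu✓ 2096:Sat✓ 2097:Sun 2098:Mon 2099:Tue 2100:Wed 2101:Thu✓ 2102:Fri✓ 2103:Sat✓ 2104:Mon 2105:Tue 2106:Wed 2107:Thu✓
Years with five Saturdays: 2061, 2062, 2063, 2067, 2068, 2072, 2073, 2074, 2078, 2079, 2084, 2085, 2089, 2090, 2091, 2095, 2096, 2101, 2102, 2103, 2107 → 21.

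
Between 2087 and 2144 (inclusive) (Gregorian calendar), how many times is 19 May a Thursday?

9

Track 19 May's weekday year by year (advancing +1, or +2 across a Feb 29):
  2087: Mon  2088: Wed (+2)  2089: Thu (+1) ✓  2090: Fri (+1)  2091: Sat (+1)
  2092: Mon (+2)  2093: Tue (+1)  2094: Wed (+1)  2095: Thu (+1) ✓  2096: Sat (+2)
  2097: Sun (+1)  2098: Mon (+1)  2099: Tue (+1)  2100: Wed (+1)  … (30 more years) …
  2131: Sat (+1)  2132: Mon (+2)  2133: Tue (+1)  2134: Wed (+1)  2135: Thu (+1) ✓
  2136: Sat (+2)  2137: Sun (+1)  2138: Mon (+1)  2139: Tue (+1)  2140: Thu (+2) ✓
  2141: Fri (+1)  2142: Sat (+1)  2143: Sun (+1)  2144: Tue (+2)
Thursday years: 2089, 2095, 2101, 2107, 2112, 2118, 2129, 2135, 2140 — 9 in total.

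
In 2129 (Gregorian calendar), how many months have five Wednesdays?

4

A month of length L has five Wednesdays iff its first Wednesday is on day ≤ L−28 (so day 1–3 in a 31-day month, 1–2 in a 30-day month, day 1 in a leap February).
Checking each month of 2129: Jan starts Sat (31d); Feb starts Tue (28d); Mar starts Tue (31d) ✓; Apr starts Fri (30d); May starts Sun (31d); Jun starts Wed (30d) ✓; Jul starts Fri (31d); Aug starts Mon (31d) ✓; Sep starts Thu (30d); Oct starts Sat (31d); Nov starts Tue (30d) ✓; Dec starts Thu (31d).
Five-Wednesday months: March, June, August, November → 4.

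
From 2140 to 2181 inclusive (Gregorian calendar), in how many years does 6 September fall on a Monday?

6

Track 6 September's weekday year by year (advancing +1, or +2 across a Feb 29):
  2140: Tue  2141: Wed (+1)  2142: Thu (+1)  2143: Fri (+1)  2144: Sun (+2)
  2145: Mon (+1) ✓  2146: Tue (+1)  2147: Wed (+1)  2148: Fri (+2)  2149: Sat (+1)
  2150: Sun (+1)  2151: Mon (+1) ✓  2152: Wed (+2)  2153: Thu (+1)  … (14 more years) …
  2168: Tue (+2)  2169: Wed (+1)  2170: Thu (+1)  2171: Fri (+1)  2172: Sun (+2)
  2173: Mon (+1) ✓  2174: Tue (+1)  2175: Wed (+1)  2176: Fri (+2)  2177: Sat (+1)
  2178: Sun (+1)  2179: Mon (+1) ✓  2180: Wed (+2)  2181: Thu (+1)
Monday years: 2145, 2151, 2156, 2162, 2173, 2179 — 6 in total.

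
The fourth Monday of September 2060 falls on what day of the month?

27

September 1, 2060 is a Wednesday, so the first Monday is the 6th.
The fourth Monday is 6 + 21 = 27.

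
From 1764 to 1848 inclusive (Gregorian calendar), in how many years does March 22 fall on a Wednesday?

Track March 22's weekday year by year (advancing +1, or +2 across a Feb 29):
  1764: Thu  1765: Fri (+1)  1766: Sat (+1)  1767: Sun (+1)  1768: Tue (+2)
  1769: Wed (+1) ✓  1770: Thu (+1)  1771: Fri (+1)  1772: Sun (+2)  1773: Mon (+1)
  1774: Tue (+1)  1775: Wed (+1) ✓  1776: Fri (+2)  1777: Sat (+1)  … (57 more years) …
  1835: Sun (+1)  1836: Tue (+2)  1837: Wed (+1) ✓  1838: Thu (+1)  1839: Fri (+1)
  1840: Sun (+2)  1841: Mon (+1)  1842: Tue (+1)  1843: Wed (+1) ✓  1844: Fri (+2)
  1845: Sat (+1)  1846: Sun (+1)  1847: Mon (+1)  1848: Wed (+2) ✓
Wednesday years: 1769, 1775, 1780, 1786, 1797, 1809, 1815, 1820, 1826, 1837, 1843, 1848 — 12 in total.

12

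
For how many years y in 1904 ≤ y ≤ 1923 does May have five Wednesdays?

10

May has 31 days; it has five Wednesdays when Wednesday falls among the first (month-length − 28) days — i.e. when May 1 is one of Wednesday/Tuesday/Monday.
May 1 by year: 1904:Sun 1905:Mon✓ 1906:Tue✓ 1907:Wed✓ 1908:Fri 1909:Sat 1910:Sun 1911:Mon✓ 1912:Wed✓ 1913:Thu 1914:Fri 1915:Sat 1916:Mon✓ 1917:Tue✓ 1918:Wed✓ 1919:Thu 1920:Sat 1921:Sun 1922:Mon✓ 1923:Tue✓
Years with five Wednesdays: 1905, 1906, 1907, 1911, 1912, 1916, 1917, 1918, 1922, 1923 → 10.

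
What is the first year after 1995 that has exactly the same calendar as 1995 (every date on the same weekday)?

2006

Two years share a calendar iff Jan 1 falls on the same weekday and both are leap or both are common. 1995: Jan 1 is Sunday, common year.
1996: Jan 1 Monday, leap
1997: Jan 1 Wednesday, common
1998: Jan 1 Thursday, common
1999: Jan 1 Friday, common
2000: Jan 1 Saturday, leap
2001: Jan 1 Monday, common
2002: Jan 1 Tuesday, common
2003: Jan 1 Wednesday, common
2004: Jan 1 Thursday, leap
2005: Jan 1 Saturday, common
2006: Jan 1 Sunday, common
2006 matches on both conditions.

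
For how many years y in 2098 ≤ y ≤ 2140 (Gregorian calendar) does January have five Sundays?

19

January has 31 days; it has five Sundays when Sunday falls among the first (month-length − 28) days — i.e. when January 1 is one of Sunday/Saturday/Friday.
January 1 by year: 2098:Wed 2099:Thu 2100:Fri✓ 2101:Sat✓ 2102:Sun✓ 2103:Mon 2104:Tue 2105:Thu 2106:Fri✓ 2107:Sat✓ 2108:Sun✓ 2109:Tue 2110:Wed 2111:Thu 2112:Fri✓ …(13 more)… 2126:Tue 2127:Wed 2128:Thu 2129:Sat✓ 2130:Sun✓ 2131:Mon 2132:Tue 2133:Thu 2134:Fri✓ 2135:Sat✓ 2136:Sun✓ 2137:Tue 2138:Wed 2139:Thu 2140:Fri✓
Years with five Sundays: 2100, 2101, 2102, 2106, 2107, 2108, 2112, 2113, 2117, 2118, 2119, 2123, 2124, 2129, 2130, 2134, 2135, 2136, 2140 → 19.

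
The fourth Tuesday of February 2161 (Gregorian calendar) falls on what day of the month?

February 1, 2161 is a Sunday, so the first Tuesday is the 3rd.
The fourth Tuesday is 3 + 21 = 24.

24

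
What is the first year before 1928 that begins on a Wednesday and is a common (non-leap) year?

Jan 1 advances by 2 weekdays after a leap year and by 1 after a common year.
1928: Jan 1 is Sunday (leap).
1927: Saturday
1926: Friday
1925: Thursday
1924: Tuesday (leap)
1923: Monday
1922: Sunday
1921: Saturday
1920: Thursday (leap)
1919: Wednesday
1919 begins on a Wednesday and is a common year.

1919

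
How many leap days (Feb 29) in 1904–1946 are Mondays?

2

Leap years in 1904–1946: 11 of them.
Feb 29 weekday advances by 5 (mod 7) from one leap year to the next four years later (or differs when a century non-leap intervenes).
Leap-day weekdays: 1904:Mon✓ 1908:Sat 1912:Thu 1916:Tue 1920:Sun 1924:Fri 1928:Wed 1932:Mon✓ 1936:Sat 1940:Thu 1944:Tue
Monday: 1904, 1932 → 2.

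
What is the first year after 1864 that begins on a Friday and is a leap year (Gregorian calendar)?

1892

Jan 1 advances by 2 weekdays after a leap year and by 1 after a common year.
1864: Jan 1 is Friday (leap).
1865: Sunday
1866: Monday
1867: Tuesday
1868: Wednesday (leap)
1869: Friday
1870: Saturday
1871: Sunday
1872: Monday (leap)
1873: Wednesday
1874: Thursday
1875: Friday
1876: Saturday (leap)
1877: Monday
1878: Tuesday
1879: Wednesday
1880: Thursday (leap)
1881: Saturday
1882: Sunday
1883: Monday
1884: Tuesday (leap)
1885: Thursday
1886: Friday
1887: Saturday
1888: Sunday (leap)
1889: Tuesday
1890: Wednesday
1891: Thursday
1892: Friday (leap)
1892 begins on a Friday and is a leap year.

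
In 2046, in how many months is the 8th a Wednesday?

1

Check the 8th of each month of 2046: Jan 8: Mon, Feb 8: Thu, Mar 8: Thu, Apr 8: Sun, May 8: Tue, Jun 8: Fri, Jul 8: Sun, Aug 8: Wed, Sep 8: Sat, Oct 8: Mon, Nov 8: Thu, Dec 8: Sat.
Wednesday occurs in August — 1 month.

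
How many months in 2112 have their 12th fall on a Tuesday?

Check the 12th of each month of 2112: Jan 12: Tue, Feb 12: Fri, Mar 12: Sat, Apr 12: Tue, May 12: Thu, Jun 12: Sun, Jul 12: Tue, Aug 12: Fri, Sep 12: Mon, Oct 12: Wed, Nov 12: Sat, Dec 12: Mon.
Tuesday occurs in January, April, July — 3 months.

3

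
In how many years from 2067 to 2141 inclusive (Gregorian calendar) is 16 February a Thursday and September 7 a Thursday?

Check each year's weekday for 16 February and September 7:
  2067: Wed/Wed  2068: Thu/Fri  2069: Sat/Sat  2070: Sun/Sun  2071: Mon/Mon  2072: Tue/Wed  2073: Thu/Thu ✓  2074: Fri/Fri  2075: Sat/Sat  2076: Sun/Mon  2077: Tue/Tue  2078: Wed/Wed  2079: Thu/Thu ✓  2080: Fri/Sat  …(47 more)…  2128: Mon/Tue  2129: Wed/Wed  2130: Thu/Thu ✓  2131: Fri/Fri  2132: Sat/Sun  2133: Mon/Mon  2134: Tue/Tue  2135: Wed/Wed  2136: Thu/Fri  2137: Sat/Sat  2138: Sun/Sun  2139: Mon/Mon  2140: Tue/Wed  2141: Thu/Thu ✓
Both conditions hold in: 2073, 2079, 2090, 2102, 2113, 2119, 2130, 2141 — 8.

8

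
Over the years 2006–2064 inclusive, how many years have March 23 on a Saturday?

Track March 23's weekday year by year (advancing +1, or +2 across a Feb 29):
  2006: Thu  2007: Fri (+1)  2008: Sun (+2)  2009: Mon (+1)  2010: Tue (+1)
  2011: Wed (+1)  2012: Fri (+2)  2013: Sat (+1) ✓  2014: Sun (+1)  2015: Mon (+1)
  2016: Wed (+2)  2017: Thu (+1)  2018: Fri (+1)  2019: Sat (+1) ✓  … (31 more years) …
  2051: Thu (+1)  2052: Sat (+2) ✓  2053: Sun (+1)  2054: Mon (+1)  2055: Tue (+1)
  2056: Thu (+2)  2057: Fri (+1)  2058: Sat (+1) ✓  2059: Sun (+1)  2060: Tue (+2)
  2061: Wed (+1)  2062: Thu (+1)  2063: Fri (+1)  2064: Sun (+2)
Saturday years: 2013, 2019, 2024, 2030, 2041, 2047, 2052, 2058 — 8 in total.

8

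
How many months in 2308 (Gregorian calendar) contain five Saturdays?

4

A month of length L has five Saturdays iff its first Saturday is on day ≤ L−28 (so day 1–3 in a 31-day month, 1–2 in a 30-day month, day 1 in a leap February).
Checking each month of 2308: Jan starts Wed (31d); Feb starts Sat (29d) ✓; Mar starts Sun (31d); Apr starts Wed (30d); May starts Fri (31d) ✓; Jun starts Mon (30d); Jul starts Wed (31d); Aug starts Sat (31d) ✓; Sep starts Tue (30d); Oct starts Thu (31d) ✓; Nov starts Sun (30d); Dec starts Tue (31d).
Five-Saturday months: February, May, August, October → 4.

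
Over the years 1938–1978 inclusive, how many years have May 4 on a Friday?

5

Track May 4's weekday year by year (advancing +1, or +2 across a Feb 29):
  1938: Wed  1939: Thu (+1)  1940: Sat (+2)  1941: Sun (+1)  1942: Mon (+1)
  1943: Tue (+1)  1944: Thu (+2)  1945: Fri (+1) ✓  1946: Sat (+1)  1947: Sun (+1)
  1948: Tue (+2)  1949: Wed (+1)  1950: Thu (+1)  1951: Fri (+1) ✓  … (13 more years) …
  1965: Tue (+1)  1966: Wed (+1)  1967: Thu (+1)  1968: Sat (+2)  1969: Sun (+1)
  1970: Mon (+1)  1971: Tue (+1)  1972: Thu (+2)  1973: Fri (+1) ✓  1974: Sat (+1)
  1975: Sun (+1)  1976: Tue (+2)  1977: Wed (+1)  1978: Thu (+1)
Friday years: 1945, 1951, 1956, 1962, 1973 — 5 in total.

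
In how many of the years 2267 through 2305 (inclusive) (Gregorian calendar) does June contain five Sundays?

11

June has 30 days; it has five Sundays when Sunday falls among the first (month-length − 28) days — i.e. when June 1 is one of Sunday/Saturday.
June 1 by year: 2267:Sat✓ 2268:Mon 2269:Tue 2270:Wed 2271:Thu 2272:Sat✓ 2273:Sun✓ 2274:Mon 2275:Tue 2276:Thu 2277:Fri 2278:Sat✓ 2279:Sun✓ 2280:Tue 2281:Wed …(9 more)… 2291:Mon 2292:Wed 2293:Thu 2294:Fri 2295:Sat✓ 2296:Mon 2297:Tue 2298:Wed 2299:Thu 2300:Fri 2301:Sat✓ 2302:Sun✓ 2303:Mon 2304:Wed 2305:Thu
Years with five Sundays: 2267, 2272, 2273, 2278, 2279, 2284, 2289, 2290, 2295, 2301, 2302 → 11.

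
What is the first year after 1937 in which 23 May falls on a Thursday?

From one year to the next, a fixed date's weekday advances by 1, or by 2 when a Feb 29 lies between the two dates.
1937: May 23 is Sunday.
1938: Monday (+1)
1939: Tuesday (+1)
1940: Thursday (+2)
23 May falls on a Thursday in 1940.

1940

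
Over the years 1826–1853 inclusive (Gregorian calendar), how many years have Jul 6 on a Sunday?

Track Jul 6's weekday year by year (advancing +1, or +2 across a Feb 29):
  1826: Thu  1827: Fri (+1)  1828: Sun (+2) ✓  1829: Mon (+1)  1830: Tue (+1)
  1831: Wed (+1)  1832: Fri (+2)  1833: Sat (+1)  1834: Sun (+1) ✓  1835: Mon (+1)
  1836: Wed (+2)  1837: Thu (+1)  1838: Fri (+1)  1839: Sat (+1)  1840: Mon (+2)
  1841: Tue (+1)  1842: Wed (+1)  1843: Thu (+1)  1844: Sat (+2)  1845: Sun (+1) ✓
  1846: Mon (+1)  1847: Tue (+1)  1848: Thu (+2)  1849: Fri (+1)  1850: Sat (+1)
  1851: Sun (+1) ✓  1852: Tue (+2)  1853: Wed (+1)
Sunday years: 1828, 1834, 1845, 1851 — 4 in total.

4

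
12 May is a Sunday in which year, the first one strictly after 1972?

1974

From one year to the next, a fixed date's weekday advances by 1, or by 2 when a Feb 29 lies between the two dates.
1972: May 12 is Friday.
1973: Saturday (+1)
1974: Sunday (+1)
12 May falls on a Sunday in 1974.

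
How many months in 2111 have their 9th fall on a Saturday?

Check the 9th of each month of 2111: Jan 9: Fri, Feb 9: Mon, Mar 9: Mon, Apr 9: Thu, May 9: Sat, Jun 9: Tue, Jul 9: Thu, Aug 9: Sun, Sep 9: Wed, Oct 9: Fri, Nov 9: Mon, Dec 9: Wed.
Saturday occurs in May — 1 month.

1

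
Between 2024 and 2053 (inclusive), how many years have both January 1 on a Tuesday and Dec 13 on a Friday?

3

Check each year's weekday for January 1 and Dec 13:
  2024: Mon/Fri  2025: Wed/Sat  2026: Thu/Sun  2027: Fri/Mon  2028: Sat/Wed  2029: Mon/Thu  2030: Tue/Fri ✓  2031: Wed/Sat  2032: Thu/Mon  2033: Sat/Tue  2034: Sun/Wed  2035: Mon/Thu  2036: Tue/Sat  2037: Thu/Sun  2038: Fri/Mon  2039: Sat/Tue  2040: Sun/Thu  2041: Tue/Fri ✓  2042: Wed/Sat  2043: Thu/Sun  2044: Fri/Tue  2045: Sun/Wed  2046: Mon/Thu  2047: Tue/Fri ✓  2048: Wed/Sun  2049: Fri/Mon  2050: Sat/Tue  2051: Sun/Wed  2052: Mon/Fri  2053: Wed/Sat
Both conditions hold in: 2030, 2041, 2047 — 3.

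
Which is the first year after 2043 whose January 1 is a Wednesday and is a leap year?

Jan 1 advances by 2 weekdays after a leap year and by 1 after a common year.
2043: Jan 1 is Thursday.
2044: Friday (leap)
2045: Sunday
2046: Monday
2047: Tuesday
2048: Wednesday (leap)
2048 begins on a Wednesday and is a leap year.

2048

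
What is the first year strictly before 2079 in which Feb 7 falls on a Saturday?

From one year to the next, a fixed date's weekday advances by 1, or by 2 when a Feb 29 lies between the two dates.
2079: February 7 is Tuesday.
2078: Monday (−1)
2077: Sunday (−1)
2076: Friday (−2)
2075: Thursday (−1)
2074: Wednesday (−1)
2073: Tuesday (−1)
2072: Sunday (−2)
2071: Saturday (−1)
Feb 7 falls on a Saturday in 2071.

2071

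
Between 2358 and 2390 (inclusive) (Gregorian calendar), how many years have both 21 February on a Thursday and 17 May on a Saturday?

Check each year's weekday for 21 February and 17 May:
  2358: Fri/Sat  2359: Sat/Sun  2360: Sun/Tue  2361: Tue/Wed  2362: Wed/Thu  2363: Thu/Fri  2364: Fri/Sun  2365: Sun/Mon  2366: Mon/Tue  2367: Tue/Wed  2368: Wed/Fri  2369: Fri/Sat  2370: Sat/Sun  2371: Sun/Mon  …(5 more)…  2377: Mon/Tue  2378: Tue/Wed  2379: Wed/Thu  2380: Thu/Sat ✓  2381: Sat/Sun  2382: Sun/Mon  2383: Mon/Tue  2384: Tue/Thu  2385: Thu/Fri  2386: Fri/Sat  2387: Sat/Sun  2388: Sun/Tue  2389: Tue/Wed  2390: Wed/Thu
Both conditions hold in: 2380 — 1.

1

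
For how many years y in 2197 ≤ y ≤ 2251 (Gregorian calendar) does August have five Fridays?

August has 31 days; it has five Fridays when Friday falls among the first (month-length − 28) days — i.e. when August 1 is one of Friday/Thursday/Wednesday.
August 1 by year: 2197:Tue 2198:Wed✓ 2199:Thu✓ 2200:Fri✓ 2201:Sat 2202:Sun 2203:Mon 2204:Wed✓ 2205:Thu✓ 2206:Fri✓ 2207:Sat 2208:Mon 2209:Tue 2210:Wed✓ 2211:Thu✓ …(25 more)… 2237:Tue 2238:Wed✓ 2239:Thu✓ 2240:Sat 2241:Sun 2242:Mon 2243:Tue 2244:Thu✓ 2245:Fri✓ 2246:Sat 2247:Sun 2248:Tue 2249:Wed✓ 2250:Thu✓ 2251:Fri✓
Years with five Fridays: 2198, 2199, 2200, 2204, 2205, 2206, 2210, 2211, 2216, 2217, 2221, 2222, 2223, 2227, 2228, 2232, 2233, 2234, 2238, 2239, 2244, 2245, 2249, 2250, 2251 → 25.

25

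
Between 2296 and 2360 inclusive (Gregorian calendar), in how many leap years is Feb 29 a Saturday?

3

Leap years in 2296–2360: 16 of them.
Feb 29 weekday advances by 5 (mod 7) from one leap year to the next four years later (or differs when a century non-leap intervenes).
Leap-day weekdays: 2296:Sat✓ 2304:Mon 2308:Sat✓ 2312:Thu 2316:Tue 2320:Sun 2324:Fri 2328:Wed 2332:Mon 2336:Sat✓ 2340:Thu 2344:Tue 2348:Sun 2352:Fri 2356:Wed 2360:Mon
Saturday: 2296, 2308, 2336 → 3.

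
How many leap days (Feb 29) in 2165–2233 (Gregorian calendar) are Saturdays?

2

Leap years in 2165–2233: 16 of them.
Feb 29 weekday advances by 5 (mod 7) from one leap year to the next four years later (or differs when a century non-leap intervenes).
Leap-day weekdays: 2168:Mon 2172:Sat✓ 2176:Thu 2180:Tue 2184:Sun 2188:Fri 2192:Wed 2196:Mon 2204:Wed 2208:Mon 2212:Sat✓ 2216:Thu 2220:Tue 2224:Sun 2228:Fri 2232:Wed
Saturday: 2172, 2212 → 2.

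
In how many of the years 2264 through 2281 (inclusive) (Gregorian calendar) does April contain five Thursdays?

5

April has 30 days; it has five Thursdays when Thursday falls among the first (month-length − 28) days — i.e. when April 1 is one of Thursday/Wednesday.
April 1 by year: 2264:Fri 2265:Sat 2266:Sun 2267:Mon 2268:Wed✓ 2269:Thu✓ 2270:Fri 2271:Sat 2272:Mon 2273:Tue 2274:Wed✓ 2275:Thu✓ 2276:Sat 2277:Sun 2278:Mon 2279:Tue 2280:Thu✓ 2281:Fri
Years with five Thursdays: 2268, 2269, 2274, 2275, 2280 → 5.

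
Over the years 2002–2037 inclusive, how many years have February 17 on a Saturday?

5

Track February 17's weekday year by year (advancing +1, or +2 across a Feb 29):
  2002: Sun  2003: Mon (+1)  2004: Tue (+1)  2005: Thu (+2)  2006: Fri (+1)
  2007: Sat (+1) ✓  2008: Sun (+1)  2009: Tue (+2)  2010: Wed (+1)  2011: Thu (+1)
  2012: Fri (+1)  2013: Sun (+2)  2014: Mon (+1)  2015: Tue (+1)  … (8 more years) …
  2024: Sat (+1) ✓  2025: Mon (+2)  2026: Tue (+1)  2027: Wed (+1)  2028: Thu (+1)
  2029: Sat (+2) ✓  2030: Sun (+1)  2031: Mon (+1)  2032: Tue (+1)  2033: Thu (+2)
  2034: Fri (+1)  2035: Sat (+1) ✓  2036: Sun (+1)  2037: Tue (+2)
Saturday years: 2007, 2018, 2024, 2029, 2035 — 5 in total.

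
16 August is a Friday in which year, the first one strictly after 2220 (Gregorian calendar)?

2222

From one year to the next, a fixed date's weekday advances by 1, or by 2 when a Feb 29 lies between the two dates.
2220: August 16 is Wednesday.
2221: Thursday (+1)
2222: Friday (+1)
16 August falls on a Friday in 2222.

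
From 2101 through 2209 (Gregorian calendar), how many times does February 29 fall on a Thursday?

3

Leap years in 2101–2209: 26 of them.
Feb 29 weekday advances by 5 (mod 7) from one leap year to the next four years later (or differs when a century non-leap intervenes).
Leap-day weekdays: 2104:Fri 2108:Wed 2112:Mon 2116:Sat 2120:Thu✓ 2124:Tue 2128:Sun 2132:Fri 2136:Wed 2140:Mon 2144:Sat 2148:Thu✓ 2152:Tue 2156:Sun 2160:Fri 2164:Wed 2168:Mon 2172:Sat 2176:Thu✓ 2180:Tue 2184:Sun 2188:Fri 2192:Wed 2196:Mon 2204:Wed 2208:Mon
Thursday: 2120, 2148, 2176 → 3.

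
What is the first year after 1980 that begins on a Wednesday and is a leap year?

Jan 1 advances by 2 weekdays after a leap year and by 1 after a common year.
1980: Jan 1 is Tuesday (leap).
1981: Thursday
1982: Friday
1983: Saturday
1984: Sunday (leap)
1985: Tuesday
1986: Wednesday
1987: Thursday
1988: Friday (leap)
1989: Sunday
1990: Monday
1991: Tuesday
1992: Wednesday (leap)
1992 begins on a Wednesday and is a leap year.

1992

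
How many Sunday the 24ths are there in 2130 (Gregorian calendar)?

Check the 24th of each month of 2130: Jan 24: Tue, Feb 24: Fri, Mar 24: Fri, Apr 24: Mon, May 24: Wed, Jun 24: Sat, Jul 24: Mon, Aug 24: Thu, Sep 24: Sun, Oct 24: Tue, Nov 24: Fri, Dec 24: Sun.
Sunday occurs in September, December — 2 months.

2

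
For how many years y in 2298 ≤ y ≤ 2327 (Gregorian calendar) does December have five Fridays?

December has 31 days; it has five Fridays when Friday falls among the first (month-length − 28) days — i.e. when December 1 is one of Friday/Thursday/Wednesday.
December 1 by year: 2298:Thu✓ 2299:Fri✓ 2300:Sat 2301:Sun 2302:Mon 2303:Tue 2304:Thu✓ 2305:Fri✓ 2306:Sat 2307:Sun 2308:Tue 2309:Wed✓ 2310:Thu✓ 2311:Fri✓ 2312:Sun 2313:Mon 2314:Tue 2315:Wed✓ 2316:Fri✓ 2317:Sat 2318:Sun 2319:Mon 2320:Wed✓ 2321:Thu✓ 2322:Fri✓ 2323:Sat 2324:Mon 2325:Tue 2326:Wed✓ 2327:Thu✓
Years with five Fridays: 2298, 2299, 2304, 2305, 2309, 2310, 2311, 2315, 2316, 2320, 2321, 2322, 2326, 2327 → 14.

14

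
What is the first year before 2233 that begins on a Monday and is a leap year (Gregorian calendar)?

Jan 1 advances by 2 weekdays after a leap year and by 1 after a common year.
2233: Jan 1 is Tuesday.
2232: Sunday (leap)
2231: Saturday
2230: Friday
2229: Thursday
2228: Tuesday (leap)
2227: Monday
2226: Sunday
2225: Saturday
2224: Thursday (leap)
2223: Wednesday
2222: Tuesday
2221: Monday
2220: Saturday (leap)
2219: Friday
2218: Thursday
2217: Wednesday
2216: Monday (leap)
2216 begins on a Monday and is a leap year.

2216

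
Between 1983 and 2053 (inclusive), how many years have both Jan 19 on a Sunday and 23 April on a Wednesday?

8

Check each year's weekday for Jan 19 and 23 April:
  1983: Wed/Sat  1984: Thu/Mon  1985: Sat/Tue  1986: Sun/Wed ✓  1987: Mon/Thu  1988: Tue/Sat  1989: Thu/Sun  1990: Fri/Mon  1991: Sat/Tue  1992: Sun/Thu  1993: Tue/Fri  1994: Wed/Sat  1995: Thu/Sun  1996: Fri/Tue  …(43 more)…  2040: Thu/Mon  2041: Sat/Tue  2042: Sun/Wed ✓  2043: Mon/Thu  2044: Tue/Sat  2045: Thu/Sun  2046: Fri/Mon  2047: Sat/Tue  2048: Sun/Thu  2049: Tue/Fri  2050: Wed/Sat  2051: Thu/Sun  2052: Fri/Tue  2053: Sun/Wed ✓
Both conditions hold in: 1986, 1997, 2003, 2014, 2025, 2031, 2042, 2053 — 8.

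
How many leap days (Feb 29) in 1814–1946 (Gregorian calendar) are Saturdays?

5

Leap years in 1814–1946: 32 of them.
Feb 29 weekday advances by 5 (mod 7) from one leap year to the next four years later (or differs when a century non-leap intervenes).
Leap-day weekdays: 1816:Thu 1820:Tue 1824:Sun 1828:Fri 1832:Wed 1836:Mon 1840:Sat✓ 1844:Thu 1848:Tue 1852:Sun 1856:Fri 1860:Wed 1864:Mon …(6 more)… 1892:Mon 1896:Sat✓ 1904:Mon 1908:Sat✓ 1912:Thu 1916:Tue 1920:Sun 1924:Fri 1928:Wed 1932:Mon 1936:Sat✓ 1940:Thu 1944:Tue
Saturday: 1840, 1868, 1896, 1908, 1936 → 5.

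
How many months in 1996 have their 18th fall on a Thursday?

3

Check the 18th of each month of 1996: Jan 18: Thu, Feb 18: Sun, Mar 18: Mon, Apr 18: Thu, May 18: Sat, Jun 18: Tue, Jul 18: Thu, Aug 18: Sun, Sep 18: Wed, Oct 18: Fri, Nov 18: Mon, Dec 18: Wed.
Thursday occurs in January, April, July — 3 months.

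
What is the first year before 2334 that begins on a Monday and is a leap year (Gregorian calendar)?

Jan 1 advances by 2 weekdays after a leap year and by 1 after a common year.
2334: Jan 1 is Monday.
2333: Sunday
2332: Friday (leap)
2331: Thursday
2330: Wednesday
2329: Tuesday
2328: Sunday (leap)
2327: Saturday
2326: Friday
2325: Thursday
2324: Tuesday (leap)
2323: Monday
2322: Sunday
2321: Saturday
2320: Thursday (leap)
2319: Wednesday
2318: Tuesday
2317: Monday
2316: Saturday (leap)
2315: Friday
2314: Thursday
2313: Wednesday
2312: Monday (leap)
2312 begins on a Monday and is a leap year.

2312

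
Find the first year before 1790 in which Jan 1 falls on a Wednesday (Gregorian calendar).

Jan 1 advances by 2 weekdays after a leap year and by 1 after a common year.
1790: Jan 1 is Friday.
1789: Thursday
1788: Tuesday (leap)
1787: Monday
1786: Sunday
1785: Saturday
1784: Thursday (leap)
1783: Wednesday
1783 begins on a Wednesday

1783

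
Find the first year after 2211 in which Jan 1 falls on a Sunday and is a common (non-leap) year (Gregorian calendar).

2215

Jan 1 advances by 2 weekdays after a leap year and by 1 after a common year.
2211: Jan 1 is Tuesday.
2212: Wednesday (leap)
2213: Friday
2214: Saturday
2215: Sunday
2215 begins on a Sunday and is a common year.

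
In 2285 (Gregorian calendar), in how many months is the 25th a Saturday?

2

Check the 25th of each month of 2285: Jan 25: Sun, Feb 25: Wed, Mar 25: Wed, Apr 25: Sat, May 25: Mon, Jun 25: Thu, Jul 25: Sat, Aug 25: Tue, Sep 25: Fri, Oct 25: Sun, Nov 25: Wed, Dec 25: Fri.
Saturday occurs in April, July — 2 months.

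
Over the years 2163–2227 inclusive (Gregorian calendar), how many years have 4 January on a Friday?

Track 4 January's weekday year by year (advancing +1, or +2 across a Feb 29):
  2163: Tue  2164: Wed (+1)  2165: Fri (+2) ✓  2166: Sat (+1)  2167: Sun (+1)
  2168: Mon (+1)  2169: Wed (+2)  2170: Thu (+1)  2171: Fri (+1) ✓  2172: Sat (+1)
  2173: Mon (+2)  2174: Tue (+1)  2175: Wed (+1)  2176: Thu (+1)  … (37 more years) …
  2214: Tue (+1)  2215: Wed (+1)  2216: Thu (+1)  2217: Sat (+2)  2218: Sun (+1)
  2219: Mon (+1)  2220: Tue (+1)  2221: Thu (+2)  2222: Fri (+1) ✓  2223: Sat (+1)
  2224: Sun (+1)  2225: Tue (+2)  2226: Wed (+1)  2227: Thu (+1)
Friday years: 2165, 2171, 2182, 2188, 2193, 2199, 2205, 2211, 2222 — 9 in total.

9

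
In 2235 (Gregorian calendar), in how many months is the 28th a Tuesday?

Check the 28th of each month of 2235: Jan 28: Wed, Feb 28: Sat, Mar 28: Sat, Apr 28: Tue, May 28: Thu, Jun 28: Sun, Jul 28: Tue, Aug 28: Fri, Sep 28: Mon, Oct 28: Wed, Nov 28: Sat, Dec 28: Mon.
Tuesday occurs in April, July — 2 months.

2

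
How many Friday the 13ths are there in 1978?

Check the 13th of each month of 1978: Jan 13: Fri, Feb 13: Mon, Mar 13: Mon, Apr 13: Thu, May 13: Sat, Jun 13: Tue, Jul 13: Thu, Aug 13: Sun, Sep 13: Wed, Oct 13: Fri, Nov 13: Mon, Dec 13: Wed.
Friday occurs in January, October — 2 months.

2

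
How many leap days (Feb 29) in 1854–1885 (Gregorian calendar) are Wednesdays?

Leap years in 1854–1885: 8 of them.
Feb 29 weekday advances by 5 (mod 7) from one leap year to the next four years later (or differs when a century non-leap intervenes).
Leap-day weekdays: 1856:Fri 1860:Wed✓ 1864:Mon 1868:Sat 1872:Thu 1876:Tue 1880:Sun 1884:Fri
Wednesday: 1860 → 1.

1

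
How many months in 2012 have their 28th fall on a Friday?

2

Check the 28th of each month of 2012: Jan 28: Sat, Feb 28: Tue, Mar 28: Wed, Apr 28: Sat, May 28: Mon, Jun 28: Thu, Jul 28: Sat, Aug 28: Tue, Sep 28: Fri, Oct 28: Sun, Nov 28: Wed, Dec 28: Fri.
Friday occurs in September, December — 2 months.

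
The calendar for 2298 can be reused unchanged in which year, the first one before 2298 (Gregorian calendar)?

Two years share a calendar iff Jan 1 falls on the same weekday and both are leap or both are common. 2298: Jan 1 is Saturday, common year.
2297: Jan 1 Friday, common
2296: Jan 1 Wednesday, leap
2295: Jan 1 Tuesday, common
2294: Jan 1 Monday, common
2293: Jan 1 Sunday, common
2292: Jan 1 Friday, leap
2291: Jan 1 Thursday, common
2290: Jan 1 Wednesday, common
2289: Jan 1 Tuesday, common
2288: Jan 1 Sunday, leap
2287: Jan 1 Saturday, common
2287 matches on both conditions.

2287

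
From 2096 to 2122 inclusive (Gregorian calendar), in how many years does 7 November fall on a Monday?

4

Track 7 November's weekday year by year (advancing +1, or +2 across a Feb 29):
  2096: Wed  2097: Thu (+1)  2098: Fri (+1)  2099: Sat (+1)  2100: Sun (+1)
  2101: Mon (+1) ✓  2102: Tue (+1)  2103: Wed (+1)  2104: Fri (+2)  2105: Sat (+1)
  2106: Sun (+1)  2107: Mon (+1) ✓  2108: Wed (+2)  2109: Thu (+1)  2110: Fri (+1)
  2111: Sat (+1)  2112: Mon (+2) ✓  2113: Tue (+1)  2114: Wed (+1)  2115: Thu (+1)
  2116: Sat (+2)  2117: Sun (+1)  2118: Mon (+1) ✓  2119: Tue (+1)  2120: Thu (+2)
  2121: Fri (+1)  2122: Sat (+1)
Monday years: 2101, 2107, 2112, 2118 — 4 in total.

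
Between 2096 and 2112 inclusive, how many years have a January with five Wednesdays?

6

January has 31 days; it has five Wednesdays when Wednesday falls among the first (month-length − 28) days — i.e. when January 1 is one of Wednesday/Tuesday/Monday.
January 1 by year: 2096:Sun 2097:Tue✓ 2098:Wed✓ 2099:Thu 2100:Fri 2101:Sat 2102:Sun 2103:Mon✓ 2104:Tue✓ 2105:Thu 2106:Fri 2107:Sat 2108:Sun 2109:Tue✓ 2110:Wed✓ 2111:Thu 2112:Fri
Years with five Wednesdays: 2097, 2098, 2103, 2104, 2109, 2110 → 6.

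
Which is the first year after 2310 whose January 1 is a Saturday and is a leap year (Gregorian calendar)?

Jan 1 advances by 2 weekdays after a leap year and by 1 after a common year.
2310: Jan 1 is Saturday.
2311: Sunday
2312: Monday (leap)
2313: Wednesday
2314: Thursday
2315: Friday
2316: Saturday (leap)
2316 begins on a Saturday and is a leap year.

2316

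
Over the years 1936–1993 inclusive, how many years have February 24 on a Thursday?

Track February 24's weekday year by year (advancing +1, or +2 across a Feb 29):
  1936: Mon  1937: Wed (+2)  1938: Thu (+1) ✓  1939: Fri (+1)  1940: Sat (+1)
  1941: Mon (+2)  1942: Tue (+1)  1943: Wed (+1)  1944: Thu (+1) ✓  1945: Sat (+2)
  1946: Sun (+1)  1947: Mon (+1)  1948: Tue (+1)  1949: Thu (+2) ✓  … (30 more years) …
  1980: Sun (+1)  1981: Tue (+2)  1982: Wed (+1)  1983: Thu (+1) ✓  1984: Fri (+1)
  1985: Sun (+2)  1986: Mon (+1)  1987: Tue (+1)  1988: Wed (+1)  1989: Fri (+2)
  1990: Sat (+1)  1991: Sun (+1)  1992: Mon (+1)  1993: Wed (+2)
Thursday years: 1938, 1944, 1949, 1955, 1966, 1972, 1977, 1983 — 8 in total.

8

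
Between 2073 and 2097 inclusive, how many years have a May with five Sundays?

May has 31 days; it has five Sundays when Sunday falls among the first (month-length − 28) days — i.e. when May 1 is one of Sunday/Saturday/Friday.
May 1 by year: 2073:Mon 2074:Tue 2075:Wed 2076:Fri✓ 2077:Sat✓ 2078:Sun✓ 2079:Mon 2080:Wed 2081:Thu 2082:Fri✓ 2083:Sat✓ 2084:Mon 2085:Tue 2086:Wed 2087:Thu 2088:Sat✓ 2089:Sun✓ 2090:Mon 2091:Tue 2092:Thu 2093:Fri✓ 2094:Sat✓ 2095:Sun✓ 2096:Tue 2097:Wed
Years with five Sundays: 2076, 2077, 2078, 2082, 2083, 2088, 2089, 2093, 2094, 2095 → 10.

10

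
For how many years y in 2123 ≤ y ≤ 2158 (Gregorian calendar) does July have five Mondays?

July has 31 days; it has five Mondays when Monday falls among the first (month-length − 28) days — i.e. when July 1 is one of Monday/Sunday/Saturday.
July 1 by year: 2123:Thu 2124:Sat✓ 2125:Sun✓ 2126:Mon✓ 2127:Tue 2128:Thu 2129:Fri 2130:Sat✓ 2131:Sun✓ 2132:Tue 2133:Wed 2134:Thu 2135:Fri 2136:Sun✓ 2137:Mon✓ …(6 more)… 2144:Wed 2145:Thu 2146:Fri 2147:Sat✓ 2148:Mon✓ 2149:Tue 2150:Wed 2151:Thu 2152:Sat✓ 2153:Sun✓ 2154:Mon✓ 2155:Tue 2156:Thu 2157:Fri 2158:Sat✓
Years with five Mondays: 2124, 2125, 2126, 2130, 2131, 2136, 2137, 2141, 2142, 2143, 2147, 2148, 2152, 2153, 2154, 2158 → 16.

16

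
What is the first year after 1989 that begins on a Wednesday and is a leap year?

1992

Jan 1 advances by 2 weekdays after a leap year and by 1 after a common year.
1989: Jan 1 is Sunday.
1990: Monday
1991: Tuesday
1992: Wednesday (leap)
1992 begins on a Wednesday and is a leap year.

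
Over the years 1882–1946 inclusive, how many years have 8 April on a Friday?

Track 8 April's weekday year by year (advancing +1, or +2 across a Feb 29):
  1882: Sat  1883: Sun (+1)  1884: Tue (+2)  1885: Wed (+1)  1886: Thu (+1)
  1887: Fri (+1) ✓  1888: Sun (+2)  1889: Mon (+1)  1890: Tue (+1)  1891: Wed (+1)
  1892: Fri (+2) ✓  1893: Sat (+1)  1894: Sun (+1)  1895: Mon (+1)  … (37 more years) …
  1933: Sat (+1)  1934: Sun (+1)  1935: Mon (+1)  1936: Wed (+2)  1937: Thu (+1)
  1938: Fri (+1) ✓  1939: Sat (+1)  1940: Mon (+2)  1941: Tue (+1)  1942: Wed (+1)
  1943: Thu (+1)  1944: Sat (+2)  1945: Sun (+1)  1946: Mon (+1)
Friday years: 1887, 1892, 1898, 1904, 1910, 1921, 1927, 1932, 1938 — 9 in total.

9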